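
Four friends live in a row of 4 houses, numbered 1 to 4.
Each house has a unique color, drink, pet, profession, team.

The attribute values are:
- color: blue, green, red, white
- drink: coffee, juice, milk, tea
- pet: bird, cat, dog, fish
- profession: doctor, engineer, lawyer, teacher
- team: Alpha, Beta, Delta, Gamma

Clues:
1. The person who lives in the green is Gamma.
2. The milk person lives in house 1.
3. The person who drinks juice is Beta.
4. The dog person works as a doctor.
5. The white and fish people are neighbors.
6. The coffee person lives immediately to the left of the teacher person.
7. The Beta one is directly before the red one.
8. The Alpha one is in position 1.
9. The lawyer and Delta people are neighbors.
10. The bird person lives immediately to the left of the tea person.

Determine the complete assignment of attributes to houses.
Solution:

House | Color | Drink | Pet | Profession | Team
-----------------------------------------------
  1   | white | milk | dog | doctor | Alpha
  2   | blue | juice | fish | lawyer | Beta
  3   | red | coffee | bird | engineer | Delta
  4   | green | tea | cat | teacher | Gamma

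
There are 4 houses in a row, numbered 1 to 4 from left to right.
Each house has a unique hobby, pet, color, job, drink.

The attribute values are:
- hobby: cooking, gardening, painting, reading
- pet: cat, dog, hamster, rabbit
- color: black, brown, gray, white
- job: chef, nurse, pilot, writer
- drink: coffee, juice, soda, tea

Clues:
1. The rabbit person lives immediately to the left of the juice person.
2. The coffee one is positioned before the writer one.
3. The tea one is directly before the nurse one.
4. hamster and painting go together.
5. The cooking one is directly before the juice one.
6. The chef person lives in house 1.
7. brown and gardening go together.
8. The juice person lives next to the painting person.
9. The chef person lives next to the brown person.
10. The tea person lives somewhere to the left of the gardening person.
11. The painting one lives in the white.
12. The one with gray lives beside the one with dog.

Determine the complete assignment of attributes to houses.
Solution:

House | Hobby | Pet | Color | Job | Drink
-----------------------------------------
  1   | cooking | rabbit | gray | chef | tea
  2   | gardening | dog | brown | nurse | juice
  3   | painting | hamster | white | pilot | coffee
  4   | reading | cat | black | writer | soda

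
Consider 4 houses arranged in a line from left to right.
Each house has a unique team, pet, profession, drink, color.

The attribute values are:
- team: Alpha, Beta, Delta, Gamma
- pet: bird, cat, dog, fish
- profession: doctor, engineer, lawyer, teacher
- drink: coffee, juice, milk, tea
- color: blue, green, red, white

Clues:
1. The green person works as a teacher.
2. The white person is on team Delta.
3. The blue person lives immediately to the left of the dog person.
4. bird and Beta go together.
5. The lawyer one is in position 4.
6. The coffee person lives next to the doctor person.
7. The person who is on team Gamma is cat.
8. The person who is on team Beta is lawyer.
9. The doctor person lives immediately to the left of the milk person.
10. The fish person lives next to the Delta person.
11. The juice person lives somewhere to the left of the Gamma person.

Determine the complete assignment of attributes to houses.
Solution:

House | Team | Pet | Profession | Drink | Color
-----------------------------------------------
  1   | Alpha | fish | engineer | coffee | blue
  2   | Delta | dog | doctor | juice | white
  3   | Gamma | cat | teacher | milk | green
  4   | Beta | bird | lawyer | tea | red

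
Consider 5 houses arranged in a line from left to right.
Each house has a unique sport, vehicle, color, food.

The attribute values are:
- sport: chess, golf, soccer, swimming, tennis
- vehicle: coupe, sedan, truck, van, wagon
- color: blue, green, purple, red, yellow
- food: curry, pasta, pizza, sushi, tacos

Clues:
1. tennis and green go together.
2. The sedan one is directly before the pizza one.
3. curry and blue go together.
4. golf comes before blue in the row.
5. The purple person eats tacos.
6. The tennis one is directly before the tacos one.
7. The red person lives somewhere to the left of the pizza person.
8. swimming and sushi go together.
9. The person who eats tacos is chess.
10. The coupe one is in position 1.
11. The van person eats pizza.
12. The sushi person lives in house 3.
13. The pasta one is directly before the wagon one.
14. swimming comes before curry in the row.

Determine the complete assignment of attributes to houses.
Solution:

House | Sport | Vehicle | Color | Food
--------------------------------------
  1   | tennis | coupe | green | pasta
  2   | chess | wagon | purple | tacos
  3   | swimming | sedan | red | sushi
  4   | golf | van | yellow | pizza
  5   | soccer | truck | blue | curry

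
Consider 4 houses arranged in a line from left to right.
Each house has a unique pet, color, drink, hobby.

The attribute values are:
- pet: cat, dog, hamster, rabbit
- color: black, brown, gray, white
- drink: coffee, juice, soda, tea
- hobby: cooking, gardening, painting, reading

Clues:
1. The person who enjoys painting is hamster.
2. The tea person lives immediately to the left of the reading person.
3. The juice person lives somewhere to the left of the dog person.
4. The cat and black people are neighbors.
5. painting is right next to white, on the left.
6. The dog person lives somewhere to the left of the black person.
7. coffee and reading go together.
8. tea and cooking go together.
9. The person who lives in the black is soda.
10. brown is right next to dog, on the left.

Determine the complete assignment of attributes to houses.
Solution:

House | Pet | Color | Drink | Hobby
-----------------------------------
  1   | hamster | brown | juice | painting
  2   | dog | white | tea | cooking
  3   | cat | gray | coffee | reading
  4   | rabbit | black | soda | gardening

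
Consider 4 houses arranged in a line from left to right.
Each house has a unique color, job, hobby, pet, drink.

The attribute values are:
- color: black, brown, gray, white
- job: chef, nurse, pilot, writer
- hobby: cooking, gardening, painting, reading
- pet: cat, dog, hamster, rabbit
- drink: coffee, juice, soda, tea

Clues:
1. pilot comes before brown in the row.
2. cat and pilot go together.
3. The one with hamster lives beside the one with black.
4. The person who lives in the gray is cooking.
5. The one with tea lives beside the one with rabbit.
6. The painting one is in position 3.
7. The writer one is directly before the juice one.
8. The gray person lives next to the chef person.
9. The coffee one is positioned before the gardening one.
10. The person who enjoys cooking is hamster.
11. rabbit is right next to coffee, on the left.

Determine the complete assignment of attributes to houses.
Solution:

House | Color | Job | Hobby | Pet | Drink
-----------------------------------------
  1   | gray | writer | cooking | hamster | tea
  2   | black | chef | reading | rabbit | juice
  3   | white | pilot | painting | cat | coffee
  4   | brown | nurse | gardening | dog | soda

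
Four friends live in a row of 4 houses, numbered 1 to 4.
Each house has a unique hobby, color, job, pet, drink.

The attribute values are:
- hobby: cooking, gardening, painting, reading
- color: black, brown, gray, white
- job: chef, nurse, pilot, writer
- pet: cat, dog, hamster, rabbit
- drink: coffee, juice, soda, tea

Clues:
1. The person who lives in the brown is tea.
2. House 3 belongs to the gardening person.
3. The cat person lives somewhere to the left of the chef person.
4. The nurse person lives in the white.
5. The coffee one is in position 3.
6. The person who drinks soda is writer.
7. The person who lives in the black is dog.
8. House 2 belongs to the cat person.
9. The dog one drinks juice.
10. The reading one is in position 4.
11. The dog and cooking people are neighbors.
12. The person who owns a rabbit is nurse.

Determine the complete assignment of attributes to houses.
Solution:

House | Hobby | Color | Job | Pet | Drink
-----------------------------------------
  1   | painting | black | pilot | dog | juice
  2   | cooking | gray | writer | cat | soda
  3   | gardening | white | nurse | rabbit | coffee
  4   | reading | brown | chef | hamster | tea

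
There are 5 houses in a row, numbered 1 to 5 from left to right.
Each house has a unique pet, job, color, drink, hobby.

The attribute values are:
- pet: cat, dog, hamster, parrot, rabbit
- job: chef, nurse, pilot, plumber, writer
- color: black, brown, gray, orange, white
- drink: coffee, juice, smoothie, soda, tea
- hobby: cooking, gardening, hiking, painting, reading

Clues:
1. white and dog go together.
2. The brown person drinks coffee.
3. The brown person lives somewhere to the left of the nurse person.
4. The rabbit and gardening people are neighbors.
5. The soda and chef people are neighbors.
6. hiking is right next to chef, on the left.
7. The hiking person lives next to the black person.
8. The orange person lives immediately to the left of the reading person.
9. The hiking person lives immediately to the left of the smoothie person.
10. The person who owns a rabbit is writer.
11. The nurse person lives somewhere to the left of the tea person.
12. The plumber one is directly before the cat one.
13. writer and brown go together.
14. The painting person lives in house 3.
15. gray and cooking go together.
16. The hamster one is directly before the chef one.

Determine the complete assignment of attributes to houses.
Solution:

House | Pet | Job | Color | Drink | Hobby
-----------------------------------------
  1   | hamster | plumber | orange | soda | hiking
  2   | cat | chef | black | smoothie | reading
  3   | rabbit | writer | brown | coffee | painting
  4   | dog | nurse | white | juice | gardening
  5   | parrot | pilot | gray | tea | cooking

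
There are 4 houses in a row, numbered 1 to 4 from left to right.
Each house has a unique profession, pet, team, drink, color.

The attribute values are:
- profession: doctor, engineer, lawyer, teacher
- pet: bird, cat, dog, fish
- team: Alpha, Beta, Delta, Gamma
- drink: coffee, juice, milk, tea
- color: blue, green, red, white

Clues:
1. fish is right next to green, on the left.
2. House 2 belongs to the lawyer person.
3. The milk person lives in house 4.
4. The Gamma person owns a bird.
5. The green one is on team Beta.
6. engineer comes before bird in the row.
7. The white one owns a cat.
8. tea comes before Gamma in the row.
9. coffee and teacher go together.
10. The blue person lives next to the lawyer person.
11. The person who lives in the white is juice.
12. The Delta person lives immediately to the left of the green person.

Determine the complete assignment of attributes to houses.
Solution:

House | Profession | Pet | Team | Drink | Color
-----------------------------------------------
  1   | teacher | fish | Delta | coffee | blue
  2   | lawyer | dog | Beta | tea | green
  3   | engineer | cat | Alpha | juice | white
  4   | doctor | bird | Gamma | milk | red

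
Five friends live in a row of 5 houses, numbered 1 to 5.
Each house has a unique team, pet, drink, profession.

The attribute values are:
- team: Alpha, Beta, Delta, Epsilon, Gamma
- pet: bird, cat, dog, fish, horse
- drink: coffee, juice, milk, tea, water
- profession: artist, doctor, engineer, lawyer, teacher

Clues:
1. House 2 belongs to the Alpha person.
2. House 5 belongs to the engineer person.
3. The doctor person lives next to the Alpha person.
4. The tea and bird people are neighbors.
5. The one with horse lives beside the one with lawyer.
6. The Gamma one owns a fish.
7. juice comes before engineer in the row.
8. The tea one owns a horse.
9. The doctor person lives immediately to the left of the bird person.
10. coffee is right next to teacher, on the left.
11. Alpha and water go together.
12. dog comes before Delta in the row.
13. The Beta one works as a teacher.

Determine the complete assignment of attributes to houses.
Solution:

House | Team | Pet | Drink | Profession
---------------------------------------
  1   | Epsilon | horse | tea | doctor
  2   | Alpha | bird | water | lawyer
  3   | Gamma | fish | coffee | artist
  4   | Beta | dog | juice | teacher
  5   | Delta | cat | milk | engineer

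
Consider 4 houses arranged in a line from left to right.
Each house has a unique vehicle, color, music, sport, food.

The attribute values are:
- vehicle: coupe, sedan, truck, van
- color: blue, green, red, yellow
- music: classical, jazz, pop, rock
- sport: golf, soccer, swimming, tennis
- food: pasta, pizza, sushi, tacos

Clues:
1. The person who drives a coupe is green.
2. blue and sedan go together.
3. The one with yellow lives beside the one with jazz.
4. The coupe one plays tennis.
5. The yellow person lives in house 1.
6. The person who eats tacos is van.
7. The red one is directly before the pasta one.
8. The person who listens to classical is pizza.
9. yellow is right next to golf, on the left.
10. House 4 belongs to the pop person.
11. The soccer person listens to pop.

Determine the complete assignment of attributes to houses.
Solution:

House | Vehicle | Color | Music | Sport | Food
----------------------------------------------
  1   | truck | yellow | classical | swimming | pizza
  2   | van | red | jazz | golf | tacos
  3   | coupe | green | rock | tennis | pasta
  4   | sedan | blue | pop | soccer | sushi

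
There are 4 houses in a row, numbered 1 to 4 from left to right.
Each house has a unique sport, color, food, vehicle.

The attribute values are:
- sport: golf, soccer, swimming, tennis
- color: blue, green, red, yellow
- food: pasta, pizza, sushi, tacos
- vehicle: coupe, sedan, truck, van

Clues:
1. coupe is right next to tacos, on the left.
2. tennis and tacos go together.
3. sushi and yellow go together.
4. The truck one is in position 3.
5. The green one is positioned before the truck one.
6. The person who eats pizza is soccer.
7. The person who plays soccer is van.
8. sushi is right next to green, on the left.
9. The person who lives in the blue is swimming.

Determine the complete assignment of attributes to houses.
Solution:

House | Sport | Color | Food | Vehicle
--------------------------------------
  1   | golf | yellow | sushi | coupe
  2   | tennis | green | tacos | sedan
  3   | swimming | blue | pasta | truck
  4   | soccer | red | pizza | van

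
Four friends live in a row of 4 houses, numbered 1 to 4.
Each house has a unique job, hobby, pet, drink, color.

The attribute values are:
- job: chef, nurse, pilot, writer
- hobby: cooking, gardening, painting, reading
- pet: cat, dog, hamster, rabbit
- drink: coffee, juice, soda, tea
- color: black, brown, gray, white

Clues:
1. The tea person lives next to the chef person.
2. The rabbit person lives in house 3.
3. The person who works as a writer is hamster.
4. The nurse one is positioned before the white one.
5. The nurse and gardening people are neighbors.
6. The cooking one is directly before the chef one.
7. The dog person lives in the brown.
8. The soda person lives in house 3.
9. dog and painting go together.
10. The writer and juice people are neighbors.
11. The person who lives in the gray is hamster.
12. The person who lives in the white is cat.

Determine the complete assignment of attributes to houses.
Solution:

House | Job | Hobby | Pet | Drink | Color
-----------------------------------------
  1   | writer | cooking | hamster | tea | gray
  2   | chef | painting | dog | juice | brown
  3   | nurse | reading | rabbit | soda | black
  4   | pilot | gardening | cat | coffee | white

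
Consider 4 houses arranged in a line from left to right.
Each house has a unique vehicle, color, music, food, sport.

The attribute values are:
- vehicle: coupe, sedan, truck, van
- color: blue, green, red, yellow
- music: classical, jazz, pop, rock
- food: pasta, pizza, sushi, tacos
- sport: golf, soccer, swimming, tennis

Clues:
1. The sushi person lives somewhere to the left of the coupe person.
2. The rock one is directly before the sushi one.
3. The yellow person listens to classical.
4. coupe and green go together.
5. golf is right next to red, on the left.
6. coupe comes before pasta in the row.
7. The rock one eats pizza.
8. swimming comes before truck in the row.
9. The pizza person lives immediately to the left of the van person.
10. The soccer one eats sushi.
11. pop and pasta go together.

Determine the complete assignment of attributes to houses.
Solution:

House | Vehicle | Color | Music | Food | Sport
----------------------------------------------
  1   | sedan | blue | rock | pizza | swimming
  2   | van | yellow | classical | sushi | soccer
  3   | coupe | green | jazz | tacos | golf
  4   | truck | red | pop | pasta | tennis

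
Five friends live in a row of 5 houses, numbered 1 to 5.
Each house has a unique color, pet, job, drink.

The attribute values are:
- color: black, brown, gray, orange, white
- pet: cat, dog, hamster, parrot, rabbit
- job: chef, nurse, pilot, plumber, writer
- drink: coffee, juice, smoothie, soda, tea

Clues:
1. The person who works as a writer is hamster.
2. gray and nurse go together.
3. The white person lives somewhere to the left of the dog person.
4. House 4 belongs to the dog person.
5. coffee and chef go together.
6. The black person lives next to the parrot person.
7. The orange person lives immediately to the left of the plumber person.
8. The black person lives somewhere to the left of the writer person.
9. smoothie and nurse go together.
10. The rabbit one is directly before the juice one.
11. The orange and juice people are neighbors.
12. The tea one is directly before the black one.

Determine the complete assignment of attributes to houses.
Solution:

House | Color | Pet | Job | Drink
---------------------------------
  1   | orange | rabbit | pilot | tea
  2   | black | cat | plumber | juice
  3   | white | parrot | chef | coffee
  4   | gray | dog | nurse | smoothie
  5   | brown | hamster | writer | soda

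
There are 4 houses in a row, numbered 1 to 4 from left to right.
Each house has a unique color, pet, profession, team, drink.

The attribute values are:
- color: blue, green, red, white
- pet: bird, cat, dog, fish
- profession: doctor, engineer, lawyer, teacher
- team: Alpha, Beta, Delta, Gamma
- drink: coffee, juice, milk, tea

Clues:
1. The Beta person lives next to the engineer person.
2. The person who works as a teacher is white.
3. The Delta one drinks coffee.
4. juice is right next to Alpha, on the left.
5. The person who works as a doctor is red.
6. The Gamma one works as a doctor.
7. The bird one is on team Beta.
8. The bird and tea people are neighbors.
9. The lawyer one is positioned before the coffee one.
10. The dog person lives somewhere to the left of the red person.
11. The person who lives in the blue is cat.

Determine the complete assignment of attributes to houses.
Solution:

House | Color | Pet | Profession | Team | Drink
-----------------------------------------------
  1   | green | bird | lawyer | Beta | juice
  2   | blue | cat | engineer | Alpha | tea
  3   | white | dog | teacher | Delta | coffee
  4   | red | fish | doctor | Gamma | milk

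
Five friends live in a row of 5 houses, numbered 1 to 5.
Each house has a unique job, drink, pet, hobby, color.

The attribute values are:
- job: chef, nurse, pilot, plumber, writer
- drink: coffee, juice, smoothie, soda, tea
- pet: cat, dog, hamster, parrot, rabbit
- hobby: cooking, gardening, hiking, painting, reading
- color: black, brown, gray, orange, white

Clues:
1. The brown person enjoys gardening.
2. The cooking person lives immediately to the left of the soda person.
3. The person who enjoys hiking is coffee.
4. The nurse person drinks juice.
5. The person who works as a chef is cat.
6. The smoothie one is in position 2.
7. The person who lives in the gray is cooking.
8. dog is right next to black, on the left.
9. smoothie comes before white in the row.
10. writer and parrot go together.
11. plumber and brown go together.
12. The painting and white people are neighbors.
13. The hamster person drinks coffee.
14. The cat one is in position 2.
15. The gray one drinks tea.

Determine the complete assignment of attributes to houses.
Solution:

House | Job | Drink | Pet | Hobby | Color
-----------------------------------------
  1   | nurse | juice | dog | reading | orange
  2   | chef | smoothie | cat | painting | black
  3   | pilot | coffee | hamster | hiking | white
  4   | writer | tea | parrot | cooking | gray
  5   | plumber | soda | rabbit | gardening | brown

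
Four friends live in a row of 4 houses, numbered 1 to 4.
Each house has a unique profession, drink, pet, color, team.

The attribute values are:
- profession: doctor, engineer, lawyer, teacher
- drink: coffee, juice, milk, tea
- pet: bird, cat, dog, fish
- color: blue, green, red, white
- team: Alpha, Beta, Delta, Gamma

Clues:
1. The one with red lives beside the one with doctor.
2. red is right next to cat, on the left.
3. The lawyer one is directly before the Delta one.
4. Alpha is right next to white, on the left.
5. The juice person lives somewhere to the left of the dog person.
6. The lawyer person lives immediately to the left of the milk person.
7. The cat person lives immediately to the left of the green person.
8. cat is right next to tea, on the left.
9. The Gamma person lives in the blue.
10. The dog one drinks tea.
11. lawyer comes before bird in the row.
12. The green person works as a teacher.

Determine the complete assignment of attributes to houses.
Solution:

House | Profession | Drink | Pet | Color | Team
-----------------------------------------------
  1   | lawyer | juice | fish | red | Alpha
  2   | doctor | milk | cat | white | Delta
  3   | teacher | tea | dog | green | Beta
  4   | engineer | coffee | bird | blue | Gamma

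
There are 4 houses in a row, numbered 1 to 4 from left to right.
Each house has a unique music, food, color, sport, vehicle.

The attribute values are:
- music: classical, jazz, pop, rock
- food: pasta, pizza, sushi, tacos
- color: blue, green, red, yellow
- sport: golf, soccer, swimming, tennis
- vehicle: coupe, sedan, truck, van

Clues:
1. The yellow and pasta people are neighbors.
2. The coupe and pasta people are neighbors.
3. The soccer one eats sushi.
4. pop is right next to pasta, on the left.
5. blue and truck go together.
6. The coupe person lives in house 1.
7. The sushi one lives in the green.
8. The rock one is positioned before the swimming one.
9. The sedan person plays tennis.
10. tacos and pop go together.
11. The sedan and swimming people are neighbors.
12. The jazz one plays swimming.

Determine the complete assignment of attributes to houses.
Solution:

House | Music | Food | Color | Sport | Vehicle
----------------------------------------------
  1   | pop | tacos | yellow | golf | coupe
  2   | rock | pasta | red | tennis | sedan
  3   | jazz | pizza | blue | swimming | truck
  4   | classical | sushi | green | soccer | van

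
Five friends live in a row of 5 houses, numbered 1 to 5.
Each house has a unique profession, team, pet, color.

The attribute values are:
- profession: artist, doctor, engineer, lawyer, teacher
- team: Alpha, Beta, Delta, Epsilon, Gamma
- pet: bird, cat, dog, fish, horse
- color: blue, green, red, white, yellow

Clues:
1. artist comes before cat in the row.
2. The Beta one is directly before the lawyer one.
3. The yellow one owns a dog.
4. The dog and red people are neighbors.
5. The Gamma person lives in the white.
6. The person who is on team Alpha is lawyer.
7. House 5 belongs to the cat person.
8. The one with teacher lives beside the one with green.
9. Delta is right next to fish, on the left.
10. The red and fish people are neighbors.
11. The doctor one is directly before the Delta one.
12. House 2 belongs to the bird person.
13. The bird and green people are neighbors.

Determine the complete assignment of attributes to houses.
Solution:

House | Profession | Team | Pet | Color
---------------------------------------
  1   | doctor | Epsilon | dog | yellow
  2   | teacher | Delta | bird | red
  3   | artist | Beta | fish | green
  4   | lawyer | Alpha | horse | blue
  5   | engineer | Gamma | cat | white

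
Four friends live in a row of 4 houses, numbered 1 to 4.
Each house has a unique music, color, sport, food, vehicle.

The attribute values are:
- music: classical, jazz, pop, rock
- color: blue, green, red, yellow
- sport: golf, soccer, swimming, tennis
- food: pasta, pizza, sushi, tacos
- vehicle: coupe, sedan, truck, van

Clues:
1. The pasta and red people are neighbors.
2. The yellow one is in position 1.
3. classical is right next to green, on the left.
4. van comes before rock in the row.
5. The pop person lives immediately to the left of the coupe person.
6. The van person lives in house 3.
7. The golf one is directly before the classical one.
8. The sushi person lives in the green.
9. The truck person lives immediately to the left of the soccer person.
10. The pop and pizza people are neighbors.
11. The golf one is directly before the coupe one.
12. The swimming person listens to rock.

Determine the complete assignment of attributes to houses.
Solution:

House | Music | Color | Sport | Food | Vehicle
----------------------------------------------
  1   | pop | yellow | golf | pasta | truck
  2   | classical | red | soccer | pizza | coupe
  3   | jazz | green | tennis | sushi | van
  4   | rock | blue | swimming | tacos | sedan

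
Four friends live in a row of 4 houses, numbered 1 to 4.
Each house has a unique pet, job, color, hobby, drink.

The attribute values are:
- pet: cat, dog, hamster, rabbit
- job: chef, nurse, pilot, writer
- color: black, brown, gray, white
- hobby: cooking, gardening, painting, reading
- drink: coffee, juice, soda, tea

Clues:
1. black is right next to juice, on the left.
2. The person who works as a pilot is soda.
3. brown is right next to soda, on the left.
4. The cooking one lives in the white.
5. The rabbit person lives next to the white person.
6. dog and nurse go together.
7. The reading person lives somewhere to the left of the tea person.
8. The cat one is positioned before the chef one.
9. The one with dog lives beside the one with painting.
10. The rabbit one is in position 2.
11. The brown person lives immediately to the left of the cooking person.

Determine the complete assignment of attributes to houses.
Solution:

House | Pet | Job | Color | Hobby | Drink
-----------------------------------------
  1   | dog | nurse | black | reading | coffee
  2   | rabbit | writer | brown | painting | juice
  3   | cat | pilot | white | cooking | soda
  4   | hamster | chef | gray | gardening | tea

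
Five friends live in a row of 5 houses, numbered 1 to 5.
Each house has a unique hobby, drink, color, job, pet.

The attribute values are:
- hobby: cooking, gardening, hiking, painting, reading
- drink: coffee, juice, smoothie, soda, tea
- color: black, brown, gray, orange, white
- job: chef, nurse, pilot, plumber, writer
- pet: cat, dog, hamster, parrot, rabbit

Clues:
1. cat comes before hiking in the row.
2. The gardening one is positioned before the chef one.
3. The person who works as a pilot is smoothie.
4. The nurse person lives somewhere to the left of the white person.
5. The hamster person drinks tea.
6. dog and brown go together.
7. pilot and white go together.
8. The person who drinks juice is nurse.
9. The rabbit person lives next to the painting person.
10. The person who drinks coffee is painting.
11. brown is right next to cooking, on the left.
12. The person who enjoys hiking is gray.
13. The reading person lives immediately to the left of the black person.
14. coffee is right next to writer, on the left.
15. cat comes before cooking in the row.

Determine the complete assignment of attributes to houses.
Solution:

House | Hobby | Drink | Color | Job | Pet
-----------------------------------------
  1   | reading | juice | orange | nurse | rabbit
  2   | painting | coffee | black | plumber | cat
  3   | gardening | soda | brown | writer | dog
  4   | cooking | smoothie | white | pilot | parrot
  5   | hiking | tea | gray | chef | hamster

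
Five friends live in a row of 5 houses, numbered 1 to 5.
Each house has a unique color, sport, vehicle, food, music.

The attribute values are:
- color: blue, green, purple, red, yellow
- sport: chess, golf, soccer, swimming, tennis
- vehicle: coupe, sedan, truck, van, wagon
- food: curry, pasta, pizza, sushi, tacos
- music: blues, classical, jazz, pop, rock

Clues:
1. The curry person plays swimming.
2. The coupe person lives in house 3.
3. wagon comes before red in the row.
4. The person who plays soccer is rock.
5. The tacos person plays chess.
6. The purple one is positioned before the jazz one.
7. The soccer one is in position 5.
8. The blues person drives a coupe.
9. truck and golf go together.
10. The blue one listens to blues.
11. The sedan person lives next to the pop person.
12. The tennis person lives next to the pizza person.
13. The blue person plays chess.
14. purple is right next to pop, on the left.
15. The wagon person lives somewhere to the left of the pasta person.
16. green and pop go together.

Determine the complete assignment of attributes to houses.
Solution:

House | Color | Sport | Vehicle | Food | Music
----------------------------------------------
  1   | purple | tennis | sedan | sushi | classical
  2   | green | golf | truck | pizza | pop
  3   | blue | chess | coupe | tacos | blues
  4   | yellow | swimming | wagon | curry | jazz
  5   | red | soccer | van | pasta | rock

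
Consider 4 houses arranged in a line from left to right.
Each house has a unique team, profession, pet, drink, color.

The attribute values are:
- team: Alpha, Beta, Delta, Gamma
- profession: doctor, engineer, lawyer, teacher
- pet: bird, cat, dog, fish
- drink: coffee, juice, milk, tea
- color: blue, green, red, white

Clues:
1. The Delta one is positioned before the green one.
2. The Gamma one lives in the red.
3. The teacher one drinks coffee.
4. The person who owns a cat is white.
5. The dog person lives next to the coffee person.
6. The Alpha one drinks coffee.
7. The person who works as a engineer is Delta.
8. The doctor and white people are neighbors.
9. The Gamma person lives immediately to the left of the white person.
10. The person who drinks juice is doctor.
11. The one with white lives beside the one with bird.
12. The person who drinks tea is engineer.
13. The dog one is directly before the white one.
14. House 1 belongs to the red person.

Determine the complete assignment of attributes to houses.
Solution:

House | Team | Profession | Pet | Drink | Color
-----------------------------------------------
  1   | Gamma | doctor | dog | juice | red
  2   | Alpha | teacher | cat | coffee | white
  3   | Delta | engineer | bird | tea | blue
  4   | Beta | lawyer | fish | milk | green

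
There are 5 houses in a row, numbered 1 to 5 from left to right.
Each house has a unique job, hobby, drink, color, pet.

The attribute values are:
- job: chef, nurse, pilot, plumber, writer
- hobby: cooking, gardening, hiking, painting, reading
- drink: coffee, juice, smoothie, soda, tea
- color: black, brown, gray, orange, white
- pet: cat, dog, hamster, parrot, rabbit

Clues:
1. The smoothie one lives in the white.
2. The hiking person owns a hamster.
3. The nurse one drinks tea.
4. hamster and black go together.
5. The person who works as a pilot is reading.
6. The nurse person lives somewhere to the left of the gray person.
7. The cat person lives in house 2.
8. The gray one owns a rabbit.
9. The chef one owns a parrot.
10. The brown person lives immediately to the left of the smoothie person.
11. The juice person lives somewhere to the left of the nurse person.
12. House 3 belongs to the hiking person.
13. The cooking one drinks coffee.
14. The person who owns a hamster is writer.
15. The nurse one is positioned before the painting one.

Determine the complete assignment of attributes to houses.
Solution:

House | Job | Hobby | Drink | Color | Pet
-----------------------------------------
  1   | chef | cooking | coffee | brown | parrot
  2   | pilot | reading | smoothie | white | cat
  3   | writer | hiking | juice | black | hamster
  4   | nurse | gardening | tea | orange | dog
  5   | plumber | painting | soda | gray | rabbit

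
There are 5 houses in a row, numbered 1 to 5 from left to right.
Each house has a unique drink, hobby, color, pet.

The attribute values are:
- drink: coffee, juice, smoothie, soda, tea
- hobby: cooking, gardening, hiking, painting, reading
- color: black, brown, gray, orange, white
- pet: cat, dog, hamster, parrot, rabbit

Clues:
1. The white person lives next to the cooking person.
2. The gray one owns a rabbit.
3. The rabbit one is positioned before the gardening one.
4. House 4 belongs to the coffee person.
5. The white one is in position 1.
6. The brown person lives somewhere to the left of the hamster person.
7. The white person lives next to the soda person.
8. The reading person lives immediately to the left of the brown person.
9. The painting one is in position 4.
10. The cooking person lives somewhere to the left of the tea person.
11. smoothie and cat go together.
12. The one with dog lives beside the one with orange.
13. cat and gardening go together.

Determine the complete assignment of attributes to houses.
Solution:

House | Drink | Hobby | Color | Pet
-----------------------------------
  1   | juice | reading | white | parrot
  2   | soda | cooking | brown | dog
  3   | tea | hiking | orange | hamster
  4   | coffee | painting | gray | rabbit
  5   | smoothie | gardening | black | cat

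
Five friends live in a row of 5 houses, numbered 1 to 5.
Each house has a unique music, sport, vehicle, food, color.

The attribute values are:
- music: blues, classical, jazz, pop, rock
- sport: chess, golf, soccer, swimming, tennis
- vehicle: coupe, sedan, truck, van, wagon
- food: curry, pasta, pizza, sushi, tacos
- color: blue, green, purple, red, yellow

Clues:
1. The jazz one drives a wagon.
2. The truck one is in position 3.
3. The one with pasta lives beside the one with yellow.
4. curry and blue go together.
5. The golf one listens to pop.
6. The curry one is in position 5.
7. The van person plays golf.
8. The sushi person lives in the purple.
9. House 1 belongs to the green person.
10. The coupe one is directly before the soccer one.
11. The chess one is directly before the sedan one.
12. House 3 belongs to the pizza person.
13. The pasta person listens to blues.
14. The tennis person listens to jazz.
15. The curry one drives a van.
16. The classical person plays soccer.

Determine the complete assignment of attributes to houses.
Solution:

House | Music | Sport | Vehicle | Food | Color
----------------------------------------------
  1   | blues | chess | coupe | pasta | green
  2   | classical | soccer | sedan | tacos | yellow
  3   | rock | swimming | truck | pizza | red
  4   | jazz | tennis | wagon | sushi | purple
  5   | pop | golf | van | curry | blue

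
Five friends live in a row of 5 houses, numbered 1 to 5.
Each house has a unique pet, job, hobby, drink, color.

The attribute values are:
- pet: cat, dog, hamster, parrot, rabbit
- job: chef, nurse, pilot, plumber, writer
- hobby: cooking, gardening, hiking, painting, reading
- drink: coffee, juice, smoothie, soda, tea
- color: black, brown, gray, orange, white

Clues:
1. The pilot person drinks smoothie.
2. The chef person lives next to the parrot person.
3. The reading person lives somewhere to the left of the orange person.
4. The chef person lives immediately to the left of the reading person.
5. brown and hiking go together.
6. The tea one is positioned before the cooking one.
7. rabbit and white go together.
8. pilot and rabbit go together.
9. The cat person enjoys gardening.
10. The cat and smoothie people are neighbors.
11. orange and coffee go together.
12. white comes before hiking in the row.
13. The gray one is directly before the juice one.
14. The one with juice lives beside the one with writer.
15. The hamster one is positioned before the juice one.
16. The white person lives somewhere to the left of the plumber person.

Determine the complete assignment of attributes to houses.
Solution:

House | Pet | Job | Hobby | Drink | Color
-----------------------------------------
  1   | hamster | chef | painting | tea | gray
  2   | parrot | nurse | reading | juice | black
  3   | cat | writer | gardening | coffee | orange
  4   | rabbit | pilot | cooking | smoothie | white
  5   | dog | plumber | hiking | soda | brown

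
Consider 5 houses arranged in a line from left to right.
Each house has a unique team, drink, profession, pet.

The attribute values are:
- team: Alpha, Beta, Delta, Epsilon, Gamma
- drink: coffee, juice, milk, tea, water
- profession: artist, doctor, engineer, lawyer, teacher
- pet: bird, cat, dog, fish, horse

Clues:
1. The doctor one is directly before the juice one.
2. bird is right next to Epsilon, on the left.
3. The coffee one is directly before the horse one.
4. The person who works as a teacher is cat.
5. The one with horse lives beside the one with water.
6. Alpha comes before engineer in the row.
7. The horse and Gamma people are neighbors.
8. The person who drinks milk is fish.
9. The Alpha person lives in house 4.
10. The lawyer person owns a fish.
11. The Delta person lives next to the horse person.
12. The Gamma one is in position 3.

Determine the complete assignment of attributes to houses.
Solution:

House | Team | Drink | Profession | Pet
---------------------------------------
  1   | Delta | coffee | doctor | bird
  2   | Epsilon | juice | artist | horse
  3   | Gamma | water | teacher | cat
  4   | Alpha | milk | lawyer | fish
  5   | Beta | tea | engineer | dog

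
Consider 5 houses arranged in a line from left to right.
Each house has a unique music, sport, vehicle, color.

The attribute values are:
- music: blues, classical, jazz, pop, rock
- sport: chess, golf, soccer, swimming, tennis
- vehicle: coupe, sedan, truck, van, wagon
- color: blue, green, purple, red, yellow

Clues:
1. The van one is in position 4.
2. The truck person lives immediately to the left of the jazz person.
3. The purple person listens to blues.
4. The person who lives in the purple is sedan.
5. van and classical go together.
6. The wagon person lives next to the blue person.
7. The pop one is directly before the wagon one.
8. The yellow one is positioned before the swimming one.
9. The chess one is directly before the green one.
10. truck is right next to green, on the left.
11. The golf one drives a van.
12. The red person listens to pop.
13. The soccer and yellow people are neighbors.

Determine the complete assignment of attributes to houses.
Solution:

House | Music | Sport | Vehicle | Color
---------------------------------------
  1   | pop | chess | truck | red
  2   | jazz | tennis | wagon | green
  3   | rock | soccer | coupe | blue
  4   | classical | golf | van | yellow
  5   | blues | swimming | sedan | purple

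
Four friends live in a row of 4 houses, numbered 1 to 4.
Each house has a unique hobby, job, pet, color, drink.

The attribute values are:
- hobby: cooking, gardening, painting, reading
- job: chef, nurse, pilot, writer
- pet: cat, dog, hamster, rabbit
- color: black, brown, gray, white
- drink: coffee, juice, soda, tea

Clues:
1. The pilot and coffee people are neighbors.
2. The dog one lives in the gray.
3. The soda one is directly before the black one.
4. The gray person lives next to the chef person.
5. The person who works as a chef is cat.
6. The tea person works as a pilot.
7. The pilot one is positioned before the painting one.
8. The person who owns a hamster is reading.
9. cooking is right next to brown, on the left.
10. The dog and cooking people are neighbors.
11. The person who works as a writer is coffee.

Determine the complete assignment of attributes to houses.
Solution:

House | Hobby | Job | Pet | Color | Drink
-----------------------------------------
  1   | gardening | nurse | dog | gray | soda
  2   | cooking | chef | cat | black | juice
  3   | reading | pilot | hamster | brown | tea
  4   | painting | writer | rabbit | white | coffee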